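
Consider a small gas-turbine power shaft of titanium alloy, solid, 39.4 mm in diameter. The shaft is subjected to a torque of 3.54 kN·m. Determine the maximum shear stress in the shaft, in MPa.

295 MPa

J = πd⁴/32 = π(0.0394)⁴/32 = 2.366×10^-7 m⁴.
τ_max = T·r/J = 3540 × 0.0197 / 2.366×10^-7 = 2.948×10^8 Pa.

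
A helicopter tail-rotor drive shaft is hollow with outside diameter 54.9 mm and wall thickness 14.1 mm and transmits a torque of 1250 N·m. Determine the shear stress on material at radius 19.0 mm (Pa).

J = π(d_o⁴ − d_i⁴)/32 = π(0.0549⁴ − 0.0267⁴)/32 = 8.420×10^-7 m⁴.
Shear stress varies linearly with radius: τ = T·r/J = 1250 × 0.0190 / 8.420×10^-7 = 2.821×10^7 Pa.

2.82e7 Pa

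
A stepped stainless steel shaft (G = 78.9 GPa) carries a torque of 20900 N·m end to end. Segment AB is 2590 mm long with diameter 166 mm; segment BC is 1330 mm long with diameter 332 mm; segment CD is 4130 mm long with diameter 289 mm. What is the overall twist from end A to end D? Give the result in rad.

0.0111 rad

J_AB = π(0.166)⁴/32 = 7.45×10^-5 m⁴; J_BC = π(0.332)⁴/32 = 1.19×10^-3 m⁴; J_CD = π(0.289)⁴/32 = 6.85×10^-4 m⁴.
θ = (T/G)·Σ L_i/J_i = (20900/78.9×10⁹)·(2.59/7.45×10^-5 + 1.33/1.19×10^-3 + 4.13/6.85×10^-4) = 0.01110 rad.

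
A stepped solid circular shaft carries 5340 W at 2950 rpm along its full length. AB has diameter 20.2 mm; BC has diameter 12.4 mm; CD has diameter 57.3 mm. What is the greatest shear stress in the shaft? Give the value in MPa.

46.2 MPa

ω = 2π·2950/60 = 308.9 rad/s, so T = P/ω = 5340 / 308.9 = 17.29 N·m.
Under the same torque, τ_max = 16T/(πd³) is largest where d is smallest — segment BC (d = 12.4 mm).
τ_max = 16·17.29/(π·(0.0124)³) = 4.617×10^7 Pa.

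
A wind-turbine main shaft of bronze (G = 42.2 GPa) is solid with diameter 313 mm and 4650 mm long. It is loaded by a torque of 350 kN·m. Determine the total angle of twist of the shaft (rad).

J = πd⁴/32 = π(0.313)⁴/32 = 9.423×10^-4 m⁴.
θ = T·L/(G·J) = 350000 × 4.65 / (42.2×10⁹ × 9.423×10^-4) = 0.04093 rad.

0.0409 rad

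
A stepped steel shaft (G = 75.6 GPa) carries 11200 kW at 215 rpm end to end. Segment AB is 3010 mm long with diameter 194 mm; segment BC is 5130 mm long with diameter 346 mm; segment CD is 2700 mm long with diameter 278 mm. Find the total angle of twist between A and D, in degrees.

11.3°

ω = 2π·215/60 = 22.51 rad/s, so T = P/ω = 11200×10³ / 22.51 = 497500 N·m.
J_AB = π(0.194)⁴/32 = 1.39×10^-4 m⁴; J_BC = π(0.346)⁴/32 = 1.41×10^-3 m⁴; J_CD = π(0.278)⁴/32 = 5.86×10^-4 m⁴.
θ = (T/G)·Σ L_i/J_i = (497500/75.6×10⁹)·(3.01/1.39×10^-4 + 5.13/1.41×10^-3 + 2.70/5.86×10^-4) = 0.1967 rad.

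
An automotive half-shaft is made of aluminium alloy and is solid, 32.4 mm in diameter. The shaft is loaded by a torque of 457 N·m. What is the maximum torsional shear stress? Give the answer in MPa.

68.4 MPa

J = πd⁴/32 = π(0.0324)⁴/32 = 1.082×10^-7 m⁴.
τ_max = T·r/J = 457.0 × 0.0162 / 1.082×10^-7 = 6.843×10^7 Pa.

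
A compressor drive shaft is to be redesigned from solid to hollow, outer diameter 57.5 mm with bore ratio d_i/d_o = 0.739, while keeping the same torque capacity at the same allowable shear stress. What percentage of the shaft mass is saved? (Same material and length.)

42.5 %

Equal τ_max and T ⇒ the solid shaft needs d_s³ = d_o³(1−k⁴), so d_s = 57.5·(1−0.739⁴)^(1/3) = 51.10 mm.
Area ratio A_h/A_s = d_o²(1−k²)/d_s² = (1−k²)/(1−k⁴)^(2/3) = 0.5748.
Mass saving = 1 − 0.5748 = 42.5 %.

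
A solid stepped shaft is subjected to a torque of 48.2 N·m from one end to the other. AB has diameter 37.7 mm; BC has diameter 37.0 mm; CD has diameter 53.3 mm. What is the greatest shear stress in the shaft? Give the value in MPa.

4.85 MPa

Under the same torque, τ_max = 16T/(πd³) is largest where d is smallest — segment BC (d = 37.0 mm).
τ_max = 16·48.20/(π·(0.0370)³) = 4.846×10^6 Pa.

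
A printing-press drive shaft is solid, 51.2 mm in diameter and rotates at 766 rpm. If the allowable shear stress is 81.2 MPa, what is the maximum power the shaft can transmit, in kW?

172 kW

J = πd⁴/32 = π(0.0512)⁴/32 = 6.747×10^-7 m⁴.
T_max = τ_allow·J/r = 8.12×10^7 × 6.747×10^-7 / 0.0256 = 2140 N·m.
ω = 2π·766/60 = 80.22 rad/s, so P_max = T_max·ω = 1.717×10^5 W.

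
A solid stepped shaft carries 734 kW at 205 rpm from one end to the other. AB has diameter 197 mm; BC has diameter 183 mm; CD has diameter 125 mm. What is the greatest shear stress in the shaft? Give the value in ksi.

12.9 ksi

ω = 2π·205/60 = 21.47 rad/s, so T = P/ω = 734×10³ / 21.47 = 34190 N·m.
Under the same torque, τ_max = 16T/(πd³) is largest where d is smallest — segment CD (d = 125 mm).
τ_max = 16·34190/(π·(0.125)³) = 8.916×10^7 Pa.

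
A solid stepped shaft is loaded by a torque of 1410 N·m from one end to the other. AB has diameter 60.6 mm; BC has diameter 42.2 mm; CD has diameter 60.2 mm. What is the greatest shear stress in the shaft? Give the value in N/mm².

Under the same torque, τ_max = 16T/(πd³) is largest where d is smallest — segment BC (d = 42.2 mm).
τ_max = 16·1410/(π·(0.0422)³) = 9.555×10^7 Pa.

95.6 N/mm²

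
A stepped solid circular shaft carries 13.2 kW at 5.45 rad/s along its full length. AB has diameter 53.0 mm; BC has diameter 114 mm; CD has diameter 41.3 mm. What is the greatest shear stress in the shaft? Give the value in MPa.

ω = 5.45 rad/s, so T = P/ω = 13.2×10³ / 5.450 = 2422 N·m.
Under the same torque, τ_max = 16T/(πd³) is largest where d is smallest — segment CD (d = 41.3 mm).
τ_max = 16·2422/(π·(0.0413)³) = 1.751×10^8 Pa.

175 MPa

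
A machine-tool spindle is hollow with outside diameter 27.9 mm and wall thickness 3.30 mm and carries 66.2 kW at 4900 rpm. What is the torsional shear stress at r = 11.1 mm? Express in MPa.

36.5 MPa

ω = 2π·4900/60 = 513.1 rad/s, so T = P/ω = 66.2×10³ / 513.1 = 129.0 N·m.
J = π(d_o⁴ − d_i⁴)/32 = π(0.0279⁴ − 0.0213⁴)/32 = 3.928×10^-8 m⁴.
Shear stress varies linearly with radius: τ = T·r/J = 129.0 × 0.0111 / 3.928×10^-8 = 3.646×10^7 Pa.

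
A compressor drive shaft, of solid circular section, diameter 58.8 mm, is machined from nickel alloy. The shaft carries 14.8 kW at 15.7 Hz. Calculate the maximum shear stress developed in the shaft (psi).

ω = 2π·15.7 = 98.65 rad/s, so T = P/ω = 14.8×10³ / 98.65 = 150.0 N·m.
J = πd⁴/32 = π(0.0588)⁴/32 = 1.174×10^-6 m⁴.
τ_max = T·r/J = 150.0 × 0.0294 / 1.174×10^-6 = 3.759×10^6 Pa.

545 psi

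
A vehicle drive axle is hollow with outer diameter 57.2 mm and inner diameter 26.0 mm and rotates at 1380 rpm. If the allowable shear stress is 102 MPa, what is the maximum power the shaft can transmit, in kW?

J = π(d_o⁴ − d_i⁴)/32 = π(0.0572⁴ − 0.0260⁴)/32 = 1.006×10^-6 m⁴.
T_max = τ_allow·J/r = 1.02×10^8 × 1.006×10^-6 / 0.0286 = 3588 N·m.
ω = 2π·1380/60 = 144.5 rad/s, so P_max = T_max·ω = 5.185×10^5 W.

519 kW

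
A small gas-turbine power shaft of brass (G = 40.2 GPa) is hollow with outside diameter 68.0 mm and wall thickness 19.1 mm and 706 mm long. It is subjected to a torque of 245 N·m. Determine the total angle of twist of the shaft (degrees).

J = π(d_o⁴ − d_i⁴)/32 = π(0.0680⁴ − 0.0298⁴)/32 = 2.022×10^-6 m⁴.
θ = T·L/(G·J) = 245.0 × 0.706 / (40.2×10⁹ × 2.022×10^-6) = 2.128×10^-3 rad.

0.122°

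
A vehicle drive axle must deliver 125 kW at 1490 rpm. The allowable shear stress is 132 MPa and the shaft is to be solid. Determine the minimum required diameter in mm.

31.4 mm

ω = 2π·1490/60 = 156.0 rad/s, so T = P/ω = 125×10³ / 156.0 = 801.1 N·m.
For a solid shaft τ_max = 16T/(πd³), so d = (16T/(π τ_allow))^(1/3) = (16·801.1/(π·1.32×10^8))^(1/3) = 0.03138 m.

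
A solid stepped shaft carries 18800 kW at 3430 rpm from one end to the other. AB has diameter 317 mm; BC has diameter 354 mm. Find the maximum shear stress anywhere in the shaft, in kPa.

8370 kPa

ω = 2π·3430/60 = 359.2 rad/s, so T = P/ω = 18800×10³ / 359.2 = 52340 N·m.
Under the same torque, τ_max = 16T/(πd³) is largest where d is smallest — segment AB (d = 317 mm).
τ_max = 16·52340/(π·(0.317)³) = 8.368×10^6 Pa.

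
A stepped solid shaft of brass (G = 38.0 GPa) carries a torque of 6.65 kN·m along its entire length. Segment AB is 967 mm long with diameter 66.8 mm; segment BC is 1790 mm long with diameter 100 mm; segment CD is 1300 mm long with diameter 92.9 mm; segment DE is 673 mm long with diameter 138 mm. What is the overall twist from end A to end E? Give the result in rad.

0.153 rad

J_AB = π(0.0668)⁴/32 = 1.95×10^-6 m⁴; J_BC = π(0.100)⁴/32 = 9.82×10^-6 m⁴; J_CD = π(0.0929)⁴/32 = 7.31×10^-6 m⁴; J_DE = π(0.138)⁴/32 = 3.56×10^-5 m⁴.
θ = (T/G)·Σ L_i/J_i = (6650/38.0×10⁹)·(0.967/1.95×10^-6 + 1.79/9.82×10^-6 + 1.30/7.31×10^-6 + 0.673/3.56×10^-5) = 0.1529 rad.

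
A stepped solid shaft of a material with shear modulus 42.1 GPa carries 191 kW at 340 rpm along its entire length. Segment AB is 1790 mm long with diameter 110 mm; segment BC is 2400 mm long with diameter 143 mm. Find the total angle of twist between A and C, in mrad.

ω = 2π·340/60 = 35.60 rad/s, so T = P/ω = 191×10³ / 35.60 = 5364 N·m.
J_AB = π(0.110)⁴/32 = 1.44×10^-5 m⁴; J_BC = π(0.143)⁴/32 = 4.11×10^-5 m⁴.
θ = (T/G)·Σ L_i/J_i = (5364/42.1×10⁹)·(1.79/1.44×10^-5 + 2.40/4.11×10^-5) = 0.02332 rad.

23.3 mrad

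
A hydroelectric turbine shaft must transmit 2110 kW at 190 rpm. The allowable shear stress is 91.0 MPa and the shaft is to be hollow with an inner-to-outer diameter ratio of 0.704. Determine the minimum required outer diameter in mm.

199 mm

ω = 2π·190/60 = 19.90 rad/s, so T = P/ω = 2110×10³ / 19.90 = 106000 N·m.
For a hollow shaft with d_i/d_o = 0.704: τ_max = 16T/(π d_o³ (1−k⁴)), so d_o = [16T/(π τ_allow (1−k⁴))]^(1/3) = [16·106000/(π·9.10×10^7·0.7544)]^(1/3) = 0.1989 m.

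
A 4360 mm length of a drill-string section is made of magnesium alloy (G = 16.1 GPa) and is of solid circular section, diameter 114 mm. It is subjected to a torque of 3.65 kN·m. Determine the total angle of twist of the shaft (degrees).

3.42°

J = πd⁴/32 = π(0.114)⁴/32 = 1.658×10^-5 m⁴.
θ = T·L/(G·J) = 3650 × 4.36 / (16.1×10⁹ × 1.658×10^-5) = 0.05961 rad.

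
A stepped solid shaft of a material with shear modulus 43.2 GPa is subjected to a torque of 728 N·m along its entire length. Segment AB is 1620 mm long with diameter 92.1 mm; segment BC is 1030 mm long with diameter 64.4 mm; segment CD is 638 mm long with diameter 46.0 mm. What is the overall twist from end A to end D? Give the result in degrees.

2.21°

J_AB = π(0.0921)⁴/32 = 7.06×10^-6 m⁴; J_BC = π(0.0644)⁴/32 = 1.69×10^-6 m⁴; J_CD = π(0.0460)⁴/32 = 4.40×10^-7 m⁴.
θ = (T/G)·Σ L_i/J_i = (728.0/43.2×10⁹)·(1.62/7.06×10^-6 + 1.03/1.69×10^-6 + 0.638/4.40×10^-7) = 0.03860 rad.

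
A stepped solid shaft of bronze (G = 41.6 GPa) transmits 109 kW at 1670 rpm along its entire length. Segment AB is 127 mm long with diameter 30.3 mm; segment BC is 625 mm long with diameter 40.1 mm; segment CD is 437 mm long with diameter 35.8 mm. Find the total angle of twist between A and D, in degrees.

ω = 2π·1670/60 = 174.9 rad/s, so T = P/ω = 109×10³ / 174.9 = 623.3 N·m.
J_AB = π(0.0303)⁴/32 = 8.28×10^-8 m⁴; J_BC = π(0.0401)⁴/32 = 2.54×10^-7 m⁴; J_CD = π(0.0358)⁴/32 = 1.61×10^-7 m⁴.
θ = (T/G)·Σ L_i/J_i = (623.3/41.6×10⁹)·(0.127/8.28×10^-8 + 0.625/2.54×10^-7 + 0.437/1.61×10^-7) = 0.1005 rad.

5.76°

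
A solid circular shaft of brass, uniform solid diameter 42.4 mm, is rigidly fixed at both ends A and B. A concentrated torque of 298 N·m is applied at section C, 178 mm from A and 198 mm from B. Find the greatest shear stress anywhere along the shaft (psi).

1520 psi

With uniform GJ and both ends fixed, compatibility θ_AC = θ_CB gives T_A·a = T_B·b, together with T_A + T_B = T₀.
T_A = T₀·b/(a+b) = 298.0·198/376.0 = 156.9 N·m; T_B = 141.1 N·m.
τ in each portion: τ_AC = 1.05×10^7 Pa, τ_CB = 9.43×10^6 Pa; maximum is in AC.
τ_max = T_AC·r/J = 156.9·0.0212/3.17×10^-7 = 1.048×10^7 Pa.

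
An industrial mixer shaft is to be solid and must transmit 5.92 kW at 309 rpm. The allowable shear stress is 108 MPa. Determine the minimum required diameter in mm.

20.5 mm

ω = 2π·309/60 = 32.36 rad/s, so T = P/ω = 5.92×10³ / 32.36 = 183.0 N·m.
For a solid shaft τ_max = 16T/(πd³), so d = (16T/(π τ_allow))^(1/3) = (16·183.0/(π·1.08×10^8))^(1/3) = 0.02051 m.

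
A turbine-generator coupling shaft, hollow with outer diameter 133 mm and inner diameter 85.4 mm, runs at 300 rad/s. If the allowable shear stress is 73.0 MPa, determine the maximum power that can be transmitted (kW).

J = π(d_o⁴ − d_i⁴)/32 = π(0.133⁴ − 0.0854⁴)/32 = 2.550×10^-5 m⁴.
T_max = τ_allow·J/r = 7.30×10^7 × 2.550×10^-5 / 0.0665 = 27990 N·m.
ω = 300 rad/s, so P_max = T_max·ω = 8.397×10^6 W.

8400 kW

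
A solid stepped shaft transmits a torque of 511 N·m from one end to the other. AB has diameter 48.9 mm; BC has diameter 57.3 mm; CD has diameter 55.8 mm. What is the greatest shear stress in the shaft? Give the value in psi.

Under the same torque, τ_max = 16T/(πd³) is largest where d is smallest — segment AB (d = 48.9 mm).
τ_max = 16·511.0/(π·(0.0489)³) = 2.226×10^7 Pa.

3230 psi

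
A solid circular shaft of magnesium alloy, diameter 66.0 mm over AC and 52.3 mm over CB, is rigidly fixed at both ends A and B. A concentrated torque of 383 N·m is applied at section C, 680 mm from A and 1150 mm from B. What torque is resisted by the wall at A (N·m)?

Compatibility: T_A·a/J_AC = T_B·b/J_CB with T_A + T_B = T₀.
J_AC = 1.86×10^-6 m⁴, J_CB = 7.35×10^-7 m⁴, so T_A = T₀·(J_AC/a)/((J_AC/a)+(J_CB/b)) = 310.6 N·m, T_B = 72.41 N·m.

311 N·m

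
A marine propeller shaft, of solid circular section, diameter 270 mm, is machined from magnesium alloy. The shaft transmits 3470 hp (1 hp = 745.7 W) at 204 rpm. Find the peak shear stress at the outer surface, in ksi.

ω = 2π·204/60 = 21.36 rad/s, so T = P/ω = 3470×745.7 / 21.36 = 121100 N·m.
J = πd⁴/32 = π(0.270)⁴/32 = 5.217×10^-4 m⁴.
τ_max = T·r/J = 121100 × 0.135 / 5.217×10^-4 = 3.134×10^7 Pa.

4.55 ksi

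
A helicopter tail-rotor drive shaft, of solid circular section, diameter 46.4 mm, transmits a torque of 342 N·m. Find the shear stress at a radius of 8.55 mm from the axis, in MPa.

J = πd⁴/32 = π(0.0464)⁴/32 = 4.551×10^-7 m⁴.
Shear stress varies linearly with radius: τ = T·r/J = 342.0 × 0.00855 / 4.551×10^-7 = 6.426×10^6 Pa.

6.43 MPa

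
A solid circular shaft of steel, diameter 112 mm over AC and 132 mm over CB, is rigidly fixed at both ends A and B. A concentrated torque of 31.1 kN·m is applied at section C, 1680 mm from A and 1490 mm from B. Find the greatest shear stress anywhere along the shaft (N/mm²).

47.2 N/mm²

Compatibility: T_A·a/J_AC = T_B·b/J_CB with T_A + T_B = T₀.
J_AC = 1.54×10^-5 m⁴, J_CB = 2.98×10^-5 m⁴, so T_A = T₀·(J_AC/a)/((J_AC/a)+(J_CB/b)) = 9794 N·m, T_B = 21310 N·m.
τ in each portion: τ_AC = 3.55×10^7 Pa, τ_CB = 4.72×10^7 Pa; maximum is in CB.
τ_max = T_CB·r/J = 21310·0.0660/2.98×10^-5 = 4.718×10^7 Pa.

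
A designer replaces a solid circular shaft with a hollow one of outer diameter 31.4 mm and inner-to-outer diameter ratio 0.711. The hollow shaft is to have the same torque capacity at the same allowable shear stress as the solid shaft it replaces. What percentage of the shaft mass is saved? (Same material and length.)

Equal τ_max and T ⇒ the solid shaft needs d_s³ = d_o³(1−k⁴), so d_s = 31.4·(1−0.711⁴)^(1/3) = 28.46 mm.
Area ratio A_h/A_s = d_o²(1−k²)/d_s² = (1−k²)/(1−k⁴)^(2/3) = 0.6020.
Mass saving = 1 − 0.6020 = 39.8 %.

39.8 %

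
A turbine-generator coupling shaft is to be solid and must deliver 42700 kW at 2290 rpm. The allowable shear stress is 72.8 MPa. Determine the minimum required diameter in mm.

232 mm

ω = 2π·2290/60 = 239.8 rad/s, so T = P/ω = 42700×10³ / 239.8 = 178100 N·m.
For a solid shaft τ_max = 16T/(πd³), so d = (16T/(π τ_allow))^(1/3) = (16·178100/(π·7.28×10^7))^(1/3) = 0.2318 m.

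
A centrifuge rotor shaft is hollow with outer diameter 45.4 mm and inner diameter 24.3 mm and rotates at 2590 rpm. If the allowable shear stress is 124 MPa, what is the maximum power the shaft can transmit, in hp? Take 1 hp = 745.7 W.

761 hp

J = π(d_o⁴ − d_i⁴)/32 = π(0.0454⁴ − 0.0243⁴)/32 = 3.829×10^-7 m⁴.
T_max = τ_allow·J/r = 1.24×10^8 × 3.829×10^-7 / 0.0227 = 2091 N·m.
ω = 2π·2590/60 = 271.2 rad/s, so P_max = T_max·ω = 5.672×10^5 W.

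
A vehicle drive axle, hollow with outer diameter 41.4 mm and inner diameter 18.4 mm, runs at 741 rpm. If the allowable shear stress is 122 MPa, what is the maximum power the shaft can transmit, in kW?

J = π(d_o⁴ − d_i⁴)/32 = π(0.0414⁴ − 0.0184⁴)/32 = 2.772×10^-7 m⁴.
T_max = τ_allow·J/r = 1.22×10^8 × 2.772×10^-7 / 0.0207 = 1633 N·m.
ω = 2π·741/60 = 77.60 rad/s, so P_max = T_max·ω = 1.268×10^5 W.

127 kW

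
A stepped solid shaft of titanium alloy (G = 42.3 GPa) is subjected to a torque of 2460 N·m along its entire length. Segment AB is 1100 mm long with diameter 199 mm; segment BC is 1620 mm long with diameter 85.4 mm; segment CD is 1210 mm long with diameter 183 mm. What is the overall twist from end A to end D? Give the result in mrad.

19.1 mrad

J_AB = π(0.199)⁴/32 = 1.54×10^-4 m⁴; J_BC = π(0.0854)⁴/32 = 5.22×10^-6 m⁴; J_CD = π(0.183)⁴/32 = 1.10×10^-4 m⁴.
θ = (T/G)·Σ L_i/J_i = (2460/42.3×10⁹)·(1.10/1.54×10^-4 + 1.62/5.22×10^-6 + 1.21/1.10×10^-4) = 0.01910 rad.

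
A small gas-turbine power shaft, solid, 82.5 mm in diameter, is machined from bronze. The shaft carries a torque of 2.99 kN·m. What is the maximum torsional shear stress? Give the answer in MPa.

J = πd⁴/32 = π(0.0825)⁴/32 = 4.548×10^-6 m⁴.
τ_max = T·r/J = 2990 × 0.0413 / 4.548×10^-6 = 2.712×10^7 Pa.

27.1 MPa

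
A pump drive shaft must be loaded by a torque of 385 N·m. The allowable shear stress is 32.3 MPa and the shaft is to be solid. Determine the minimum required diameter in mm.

39.3 mm

For a solid shaft τ_max = 16T/(πd³), so d = (16T/(π τ_allow))^(1/3) = (16·385.0/(π·3.23×10^7))^(1/3) = 0.03930 m.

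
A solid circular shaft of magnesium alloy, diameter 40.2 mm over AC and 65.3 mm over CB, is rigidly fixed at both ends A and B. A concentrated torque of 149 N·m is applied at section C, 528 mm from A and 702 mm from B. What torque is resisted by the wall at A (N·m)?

Compatibility: T_A·a/J_AC = T_B·b/J_CB with T_A + T_B = T₀.
J_AC = 2.56×10^-7 m⁴, J_CB = 1.79×10^-6 m⁴, so T_A = T₀·(J_AC/a)/((J_AC/a)+(J_CB/b)) = 23.89 N·m, T_B = 125.1 N·m.

23.9 N·m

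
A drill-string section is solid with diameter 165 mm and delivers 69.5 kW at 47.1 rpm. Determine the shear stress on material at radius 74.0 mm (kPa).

14300 kPa

ω = 2π·47.1/60 = 4.932 rad/s, so T = P/ω = 69.5×10³ / 4.932 = 14090 N·m.
J = πd⁴/32 = π(0.165)⁴/32 = 7.277×10^-5 m⁴.
Shear stress varies linearly with radius: τ = T·r/J = 14090 × 0.0740 / 7.277×10^-5 = 1.433×10^7 Pa.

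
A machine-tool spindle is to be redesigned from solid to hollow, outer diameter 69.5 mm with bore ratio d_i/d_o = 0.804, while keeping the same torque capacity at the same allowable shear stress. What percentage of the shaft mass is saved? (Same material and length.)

49.3 %

Equal τ_max and T ⇒ the solid shaft needs d_s³ = d_o³(1−k⁴), so d_s = 69.5·(1−0.804⁴)^(1/3) = 58.03 mm.
Area ratio A_h/A_s = d_o²(1−k²)/d_s² = (1−k²)/(1−k⁴)^(2/3) = 0.5072.
Mass saving = 1 − 0.5072 = 49.3 %.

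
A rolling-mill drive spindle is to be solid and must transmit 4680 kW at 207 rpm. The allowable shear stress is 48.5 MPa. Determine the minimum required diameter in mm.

ω = 2π·207/60 = 21.68 rad/s, so T = P/ω = 4680×10³ / 21.68 = 215900 N·m.
For a solid shaft τ_max = 16T/(πd³), so d = (16T/(π τ_allow))^(1/3) = (16·215900/(π·4.85×10^7))^(1/3) = 0.2830 m.

283 mm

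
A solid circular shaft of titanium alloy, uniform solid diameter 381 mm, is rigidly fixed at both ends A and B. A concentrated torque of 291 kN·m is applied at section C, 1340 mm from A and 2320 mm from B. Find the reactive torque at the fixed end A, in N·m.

With uniform GJ and both ends fixed, compatibility θ_AC = θ_CB gives T_A·a = T_B·b, together with T_A + T_B = T₀.
T_A = T₀·b/(a+b) = 291000·2320/3660 = 184500 N·m; T_B = 106500 N·m.

184000 N·m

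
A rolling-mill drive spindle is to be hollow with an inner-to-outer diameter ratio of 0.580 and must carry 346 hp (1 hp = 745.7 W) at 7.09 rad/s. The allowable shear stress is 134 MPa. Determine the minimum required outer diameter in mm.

ω = 7.09 rad/s, so T = P/ω = 346×745.7 / 7.090 = 36390 N·m.
For a hollow shaft with d_i/d_o = 0.580: τ_max = 16T/(π d_o³ (1−k⁴)), so d_o = [16T/(π τ_allow (1−k⁴))]^(1/3) = [16·36390/(π·1.34×10^8·0.8868)]^(1/3) = 0.1160 m.

116 mm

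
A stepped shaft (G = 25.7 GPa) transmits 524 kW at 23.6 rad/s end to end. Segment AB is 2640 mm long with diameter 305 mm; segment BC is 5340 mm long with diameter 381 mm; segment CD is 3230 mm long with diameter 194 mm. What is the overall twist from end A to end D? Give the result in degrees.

ω = 23.6 rad/s, so T = P/ω = 524×10³ / 23.60 = 22200 N·m.
J_AB = π(0.305)⁴/32 = 8.50×10^-4 m⁴; J_BC = π(0.381)⁴/32 = 2.07×10^-3 m⁴; J_CD = π(0.194)⁴/32 = 1.39×10^-4 m⁴.
θ = (T/G)·Σ L_i/J_i = (22200/25.7×10⁹)·(2.64/8.50×10^-4 + 5.34/2.07×10^-3 + 3.23/1.39×10^-4) = 0.02498 rad.

1.43°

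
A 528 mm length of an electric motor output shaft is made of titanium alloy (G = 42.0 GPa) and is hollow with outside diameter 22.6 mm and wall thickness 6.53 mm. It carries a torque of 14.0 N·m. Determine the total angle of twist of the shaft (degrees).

J = π(d_o⁴ − d_i⁴)/32 = π(0.0226⁴ − 0.00954⁴)/32 = 2.480×10^-8 m⁴.
θ = T·L/(G·J) = 14.00 × 0.528 / (42.0×10⁹ × 2.480×10^-8) = 7.097×10^-3 rad.

0.407°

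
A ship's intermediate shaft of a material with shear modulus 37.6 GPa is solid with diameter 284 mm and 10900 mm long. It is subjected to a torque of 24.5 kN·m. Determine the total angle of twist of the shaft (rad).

J = πd⁴/32 = π(0.284)⁴/32 = 6.387×10^-4 m⁴.
θ = T·L/(G·J) = 24500 × 10.9 / (37.6×10⁹ × 6.387×10^-4) = 0.01112 rad.

0.0111 rad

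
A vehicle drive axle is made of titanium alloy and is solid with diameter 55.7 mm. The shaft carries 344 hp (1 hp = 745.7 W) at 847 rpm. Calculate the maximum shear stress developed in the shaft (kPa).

85200 kPa

ω = 2π·847/60 = 88.70 rad/s, so T = P/ω = 344×745.7 / 88.70 = 2892 N·m.
J = πd⁴/32 = π(0.0557)⁴/32 = 9.450×10^-7 m⁴.
τ_max = T·r/J = 2892 × 0.0278 / 9.450×10^-7 = 8.523×10^7 Pa.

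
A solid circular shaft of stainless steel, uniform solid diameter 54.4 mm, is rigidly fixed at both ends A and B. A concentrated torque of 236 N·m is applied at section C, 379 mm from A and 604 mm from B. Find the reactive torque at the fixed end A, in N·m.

145 N·m

With uniform GJ and both ends fixed, compatibility θ_AC = θ_CB gives T_A·a = T_B·b, together with T_A + T_B = T₀.
T_A = T₀·b/(a+b) = 236.0·604/983.0 = 145.0 N·m; T_B = 90.99 N·m.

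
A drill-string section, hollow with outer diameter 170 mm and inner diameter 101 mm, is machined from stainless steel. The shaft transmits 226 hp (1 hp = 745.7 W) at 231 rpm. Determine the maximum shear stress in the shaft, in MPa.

ω = 2π·231/60 = 24.19 rad/s, so T = P/ω = 226×745.7 / 24.19 = 6967 N·m.
J = π(d_o⁴ − d_i⁴)/32 = π(0.170⁴ − 0.101⁴)/32 = 7.178×10^-5 m⁴.
τ_max = T·r/J = 6967 × 0.0850 / 7.178×10^-5 = 8.250×10^6 Pa.

8.25 MPa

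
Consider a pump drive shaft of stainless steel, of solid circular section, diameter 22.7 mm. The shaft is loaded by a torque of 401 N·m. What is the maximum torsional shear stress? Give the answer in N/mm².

J = πd⁴/32 = π(0.0227)⁴/32 = 2.607×10^-8 m⁴.
τ_max = T·r/J = 401.0 × 0.0113 / 2.607×10^-8 = 1.746×10^8 Pa.

175 N/mm²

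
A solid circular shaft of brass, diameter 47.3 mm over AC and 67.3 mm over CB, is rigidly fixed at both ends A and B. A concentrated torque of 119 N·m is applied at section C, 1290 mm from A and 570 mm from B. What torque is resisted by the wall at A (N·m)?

11.6 N·m

Compatibility: T_A·a/J_AC = T_B·b/J_CB with T_A + T_B = T₀.
J_AC = 4.91×10^-7 m⁴, J_CB = 2.01×10^-6 m⁴, so T_A = T₀·(J_AC/a)/((J_AC/a)+(J_CB/b)) = 11.58 N·m, T_B = 107.4 N·m.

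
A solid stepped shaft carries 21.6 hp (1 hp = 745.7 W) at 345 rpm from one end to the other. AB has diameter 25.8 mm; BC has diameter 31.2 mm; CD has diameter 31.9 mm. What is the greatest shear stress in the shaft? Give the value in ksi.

19.2 ksi

ω = 2π·345/60 = 36.13 rad/s, so T = P/ω = 21.6×745.7 / 36.13 = 445.8 N·m.
Under the same torque, τ_max = 16T/(πd³) is largest where d is smallest — segment AB (d = 25.8 mm).
τ_max = 16·445.8/(π·(0.0258)³) = 1.322×10^8 Pa.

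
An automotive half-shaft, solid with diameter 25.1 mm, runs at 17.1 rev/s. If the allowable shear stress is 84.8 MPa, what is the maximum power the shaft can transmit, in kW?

J = πd⁴/32 = π(0.0251)⁴/32 = 3.897×10^-8 m⁴.
T_max = τ_allow·J/r = 8.48×10^7 × 3.897×10^-8 / 0.0126 = 263.3 N·m.
ω = 2π·17.1 = 107.4 rad/s, so P_max = T_max·ω = 2.829×10^4 W.

28.3 kW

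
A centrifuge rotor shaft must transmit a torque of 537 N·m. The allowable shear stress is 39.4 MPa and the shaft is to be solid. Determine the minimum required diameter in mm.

41.1 mm

For a solid shaft τ_max = 16T/(πd³), so d = (16T/(π τ_allow))^(1/3) = (16·537.0/(π·3.94×10^7))^(1/3) = 0.04110 m.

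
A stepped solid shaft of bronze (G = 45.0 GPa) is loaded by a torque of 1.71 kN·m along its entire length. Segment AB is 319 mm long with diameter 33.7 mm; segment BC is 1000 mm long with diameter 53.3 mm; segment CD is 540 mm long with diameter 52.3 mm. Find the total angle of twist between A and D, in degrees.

J_AB = π(0.0337)⁴/32 = 1.27×10^-7 m⁴; J_BC = π(0.0533)⁴/32 = 7.92×10^-7 m⁴; J_CD = π(0.0523)⁴/32 = 7.35×10^-7 m⁴.
θ = (T/G)·Σ L_i/J_i = (1710/45.0×10⁹)·(0.319/1.27×10^-7 + 1.00/7.92×10^-7 + 0.540/7.35×10^-7) = 0.1716 rad.

9.83°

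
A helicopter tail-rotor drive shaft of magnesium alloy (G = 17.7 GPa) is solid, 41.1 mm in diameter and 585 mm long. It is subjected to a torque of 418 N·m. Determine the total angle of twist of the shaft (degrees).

J = πd⁴/32 = π(0.0411)⁴/32 = 2.801×10^-7 m⁴.
θ = T·L/(G·J) = 418.0 × 0.585 / (17.7×10⁹ × 2.801×10^-7) = 0.04932 rad.

2.83°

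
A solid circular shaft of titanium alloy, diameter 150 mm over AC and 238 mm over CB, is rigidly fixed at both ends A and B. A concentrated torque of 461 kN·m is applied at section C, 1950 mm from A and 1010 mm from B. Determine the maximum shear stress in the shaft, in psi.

Compatibility: T_A·a/J_AC = T_B·b/J_CB with T_A + T_B = T₀.
J_AC = 4.97×10^-5 m⁴, J_CB = 3.15×10^-4 m⁴, so T_A = T₀·(J_AC/a)/((J_AC/a)+(J_CB/b)) = 34830 N·m, T_B = 426200 N·m.
τ in each portion: τ_AC = 5.26×10^7 Pa, τ_CB = 1.61×10^8 Pa; maximum is in CB.
τ_max = T_CB·r/J = 426200·0.119/3.15×10^-4 = 1.610×10^8 Pa.

23400 psi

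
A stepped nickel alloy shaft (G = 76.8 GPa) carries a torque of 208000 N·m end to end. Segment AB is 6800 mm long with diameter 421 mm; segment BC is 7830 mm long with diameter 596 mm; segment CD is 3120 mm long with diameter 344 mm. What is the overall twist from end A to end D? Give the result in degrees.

0.792°

J_AB = π(0.421)⁴/32 = 3.08×10^-3 m⁴; J_BC = π(0.596)⁴/32 = 0.0124 m⁴; J_CD = π(0.344)⁴/32 = 1.37×10^-3 m⁴.
θ = (T/G)·Σ L_i/J_i = (208000/76.8×10⁹)·(6.80/3.08×10^-3 + 7.83/0.0124 + 3.12/1.37×10^-3) = 0.01383 rad.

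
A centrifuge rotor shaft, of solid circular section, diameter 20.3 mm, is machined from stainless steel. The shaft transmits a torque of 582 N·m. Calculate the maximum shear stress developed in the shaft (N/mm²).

J = πd⁴/32 = π(0.0203)⁴/32 = 1.667×10^-8 m⁴.
τ_max = T·r/J = 582.0 × 0.0102 / 1.667×10^-8 = 3.543×10^8 Pa.

354 N/mm²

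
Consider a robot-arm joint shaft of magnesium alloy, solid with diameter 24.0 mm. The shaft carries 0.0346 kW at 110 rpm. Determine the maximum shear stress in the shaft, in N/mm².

1.11 N/mm²

ω = 2π·110/60 = 11.52 rad/s, so T = P/ω = 0.0346×10³ / 11.52 = 3.004 N·m.
J = πd⁴/32 = π(0.0240)⁴/32 = 3.257×10^-8 m⁴.
τ_max = T·r/J = 3.004 × 0.0120 / 3.257×10^-8 = 1.107×10^6 Pa.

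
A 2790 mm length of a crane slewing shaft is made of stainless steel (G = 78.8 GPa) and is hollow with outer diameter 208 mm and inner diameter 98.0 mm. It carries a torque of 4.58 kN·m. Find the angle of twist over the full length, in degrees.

J = π(d_o⁴ − d_i⁴)/32 = π(0.208⁴ − 0.0980⁴)/32 = 1.747×10^-4 m⁴.
θ = T·L/(G·J) = 4580 × 2.79 / (78.8×10⁹ × 1.747×10^-4) = 9.282×10^-4 rad.

0.0532°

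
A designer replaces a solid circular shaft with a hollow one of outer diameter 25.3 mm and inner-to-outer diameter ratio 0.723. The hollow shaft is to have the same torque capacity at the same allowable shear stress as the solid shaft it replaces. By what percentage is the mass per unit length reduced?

Equal τ_max and T ⇒ the solid shaft needs d_s³ = d_o³(1−k⁴), so d_s = 25.3·(1−0.723⁴)^(1/3) = 22.75 mm.
Area ratio A_h/A_s = d_o²(1−k²)/d_s² = (1−k²)/(1−k⁴)^(2/3) = 0.5904.
Mass saving = 1 − 0.5904 = 41.0 %.

41.0 %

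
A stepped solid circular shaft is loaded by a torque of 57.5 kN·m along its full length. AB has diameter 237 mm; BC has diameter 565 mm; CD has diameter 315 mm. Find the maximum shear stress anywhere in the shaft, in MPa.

Under the same torque, τ_max = 16T/(πd³) is largest where d is smallest — segment AB (d = 237 mm).
τ_max = 16·57500/(π·(0.237)³) = 2.200×10^7 Pa.

22.0 MPa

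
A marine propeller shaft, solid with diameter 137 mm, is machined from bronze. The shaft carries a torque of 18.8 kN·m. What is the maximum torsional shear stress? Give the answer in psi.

5400 psi

J = πd⁴/32 = π(0.137)⁴/32 = 3.458×10^-5 m⁴.
τ_max = T·r/J = 18800 × 0.0685 / 3.458×10^-5 = 3.724×10^7 Pa.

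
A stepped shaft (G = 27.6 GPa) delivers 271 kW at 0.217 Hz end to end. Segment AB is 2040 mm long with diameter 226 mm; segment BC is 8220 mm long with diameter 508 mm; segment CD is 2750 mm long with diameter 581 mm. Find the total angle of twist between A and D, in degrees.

3.91°

ω = 2π·0.217 = 1.363 rad/s, so T = P/ω = 271×10³ / 1.363 = 198800 N·m.
J_AB = π(0.226)⁴/32 = 2.56×10^-4 m⁴; J_BC = π(0.508)⁴/32 = 6.54×10^-3 m⁴; J_CD = π(0.581)⁴/32 = 0.0112 m⁴.
θ = (T/G)·Σ L_i/J_i = (198800/27.6×10⁹)·(2.04/2.56×10^-4 + 8.22/6.54×10^-3 + 2.75/0.0112) = 0.06819 rad.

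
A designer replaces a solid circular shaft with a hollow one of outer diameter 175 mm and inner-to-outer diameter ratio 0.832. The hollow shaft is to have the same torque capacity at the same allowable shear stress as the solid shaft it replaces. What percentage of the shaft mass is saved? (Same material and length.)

Equal τ_max and T ⇒ the solid shaft needs d_s³ = d_o³(1−k⁴), so d_s = 175·(1−0.832⁴)^(1/3) = 140.8 mm.
Area ratio A_h/A_s = d_o²(1−k²)/d_s² = (1−k²)/(1−k⁴)^(2/3) = 0.4755.
Mass saving = 1 − 0.4755 = 52.5 %.

52.5 %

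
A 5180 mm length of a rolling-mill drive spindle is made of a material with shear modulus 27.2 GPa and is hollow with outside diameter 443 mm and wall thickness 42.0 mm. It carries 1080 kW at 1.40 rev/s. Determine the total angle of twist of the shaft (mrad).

10.9 mrad

ω = 2π·1.40 = 8.796 rad/s, so T = P/ω = 1080×10³ / 8.796 = 122800 N·m.
J = π(d_o⁴ − d_i⁴)/32 = π(0.443⁴ − 0.359⁴)/32 = 2.150×10^-3 m⁴.
θ = T·L/(G·J) = 122800 × 5.18 / (27.2×10⁹ × 2.150×10^-3) = 0.01087 rad.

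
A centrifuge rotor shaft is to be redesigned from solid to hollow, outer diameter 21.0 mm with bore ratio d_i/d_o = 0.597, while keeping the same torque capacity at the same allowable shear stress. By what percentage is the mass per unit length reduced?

Equal τ_max and T ⇒ the solid shaft needs d_s³ = d_o³(1−k⁴), so d_s = 21.0·(1−0.597⁴)^(1/3) = 20.07 mm.
Area ratio A_h/A_s = d_o²(1−k²)/d_s² = (1−k²)/(1−k⁴)^(2/3) = 0.7046.
Mass saving = 1 − 0.7046 = 29.5 %.

29.5 %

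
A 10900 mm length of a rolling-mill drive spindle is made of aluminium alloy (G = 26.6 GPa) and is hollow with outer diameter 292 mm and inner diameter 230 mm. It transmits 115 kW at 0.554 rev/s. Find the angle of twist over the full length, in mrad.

ω = 2π·0.554 = 3.481 rad/s, so T = P/ω = 115×10³ / 3.481 = 33040 N·m.
J = π(d_o⁴ − d_i⁴)/32 = π(0.292⁴ − 0.230⁴)/32 = 4.390×10^-4 m⁴.
θ = T·L/(G·J) = 33040 × 10.9 / (26.6×10⁹ × 4.390×10^-4) = 0.03084 rad.

30.8 mrad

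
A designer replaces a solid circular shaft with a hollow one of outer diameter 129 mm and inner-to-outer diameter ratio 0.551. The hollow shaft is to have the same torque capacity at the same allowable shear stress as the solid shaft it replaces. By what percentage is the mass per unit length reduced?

Equal τ_max and T ⇒ the solid shaft needs d_s³ = d_o³(1−k⁴), so d_s = 129·(1−0.551⁴)^(1/3) = 124.9 mm.
Area ratio A_h/A_s = d_o²(1−k²)/d_s² = (1−k²)/(1−k⁴)^(2/3) = 0.7428.
Mass saving = 1 − 0.7428 = 25.7 %.

25.7 %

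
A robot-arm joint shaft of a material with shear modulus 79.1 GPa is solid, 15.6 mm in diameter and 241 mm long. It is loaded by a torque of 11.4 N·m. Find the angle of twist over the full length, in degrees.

J = πd⁴/32 = π(0.0156)⁴/32 = 5.814×10^-9 m⁴.
θ = T·L/(G·J) = 11.40 × 0.241 / (79.1×10⁹ × 5.814×10^-9) = 5.974×10^-3 rad.

0.342°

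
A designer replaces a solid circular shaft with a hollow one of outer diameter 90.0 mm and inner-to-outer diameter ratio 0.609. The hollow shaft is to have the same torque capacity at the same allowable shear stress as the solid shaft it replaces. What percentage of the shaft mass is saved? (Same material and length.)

Equal τ_max and T ⇒ the solid shaft needs d_s³ = d_o³(1−k⁴), so d_s = 90.0·(1−0.609⁴)^(1/3) = 85.67 mm.
Area ratio A_h/A_s = d_o²(1−k²)/d_s² = (1−k²)/(1−k⁴)^(2/3) = 0.6943.
Mass saving = 1 − 0.6943 = 30.6 %.

30.6 %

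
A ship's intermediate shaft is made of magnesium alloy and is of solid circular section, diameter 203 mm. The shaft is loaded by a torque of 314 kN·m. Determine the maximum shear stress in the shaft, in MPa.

J = πd⁴/32 = π(0.203)⁴/32 = 1.667×10^-4 m⁴.
τ_max = T·r/J = 314000 × 0.102 / 1.667×10^-4 = 1.912×10^8 Pa.

191 MPa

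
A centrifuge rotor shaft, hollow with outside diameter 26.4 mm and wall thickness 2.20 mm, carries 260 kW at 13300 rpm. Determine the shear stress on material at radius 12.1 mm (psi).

ω = 2π·13300/60 = 1393 rad/s, so T = P/ω = 260×10³ / 1393 = 186.7 N·m.
J = π(d_o⁴ − d_i⁴)/32 = π(0.0264⁴ − 0.0220⁴)/32 = 2.469×10^-8 m⁴.
Shear stress varies linearly with radius: τ = T·r/J = 186.7 × 0.0121 / 2.469×10^-8 = 9.148×10^7 Pa.

13300 psi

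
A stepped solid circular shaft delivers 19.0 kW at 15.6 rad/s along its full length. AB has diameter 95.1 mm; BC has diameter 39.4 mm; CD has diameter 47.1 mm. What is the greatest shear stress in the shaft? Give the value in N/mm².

ω = 15.6 rad/s, so T = P/ω = 19.0×10³ / 15.60 = 1218 N·m.
Under the same torque, τ_max = 16T/(πd³) is largest where d is smallest — segment BC (d = 39.4 mm).
τ_max = 16·1218/(π·(0.0394)³) = 1.014×10^8 Pa.

101 N/mm²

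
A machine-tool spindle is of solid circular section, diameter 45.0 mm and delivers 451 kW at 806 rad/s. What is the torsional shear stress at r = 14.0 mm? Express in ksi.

2.82 ksi

ω = 806 rad/s, so T = P/ω = 451×10³ / 806.0 = 559.6 N·m.
J = πd⁴/32 = π(0.0450)⁴/32 = 4.026×10^-7 m⁴.
Shear stress varies linearly with radius: τ = T·r/J = 559.6 × 0.0140 / 4.026×10^-7 = 1.946×10^7 Pa.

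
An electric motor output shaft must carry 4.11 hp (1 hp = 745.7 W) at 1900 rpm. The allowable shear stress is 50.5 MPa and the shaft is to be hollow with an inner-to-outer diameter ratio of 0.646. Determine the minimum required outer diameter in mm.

ω = 2π·1900/60 = 199.0 rad/s, so T = P/ω = 4.11×745.7 / 199.0 = 15.40 N·m.
For a hollow shaft with d_i/d_o = 0.646: τ_max = 16T/(π d_o³ (1−k⁴)), so d_o = [16T/(π τ_allow (1−k⁴))]^(1/3) = [16·15.40/(π·5.05×10^7·0.8258)]^(1/3) = 0.01234 m.

12.3 mm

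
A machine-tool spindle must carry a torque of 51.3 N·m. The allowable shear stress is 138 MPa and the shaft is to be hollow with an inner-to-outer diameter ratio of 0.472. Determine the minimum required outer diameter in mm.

For a hollow shaft with d_i/d_o = 0.472: τ_max = 16T/(π d_o³ (1−k⁴)), so d_o = [16T/(π τ_allow (1−k⁴))]^(1/3) = [16·51.30/(π·1.38×10^8·0.9504)]^(1/3) = 0.01258 m.

12.6 mm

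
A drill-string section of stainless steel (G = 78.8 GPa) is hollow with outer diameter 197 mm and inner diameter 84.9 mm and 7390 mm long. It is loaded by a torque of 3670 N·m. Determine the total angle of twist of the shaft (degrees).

0.138°

J = π(d_o⁴ − d_i⁴)/32 = π(0.197⁴ − 0.0849⁴)/32 = 1.428×10^-4 m⁴.
θ = T·L/(G·J) = 3670 × 7.39 / (78.8×10⁹ × 1.428×10^-4) = 2.411×10^-3 rad.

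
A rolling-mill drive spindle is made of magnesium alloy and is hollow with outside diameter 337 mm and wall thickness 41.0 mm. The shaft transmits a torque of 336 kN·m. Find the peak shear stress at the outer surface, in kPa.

J = π(d_o⁴ − d_i⁴)/32 = π(0.337⁴ − 0.255⁴)/32 = 8.511×10^-4 m⁴.
τ_max = T·r/J = 336000 × 0.169 / 8.511×10^-4 = 6.652×10^7 Pa.

66500 kPa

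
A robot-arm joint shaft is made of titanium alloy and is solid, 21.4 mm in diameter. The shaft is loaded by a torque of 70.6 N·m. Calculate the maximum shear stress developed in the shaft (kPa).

J = πd⁴/32 = π(0.0214)⁴/32 = 2.059×10^-8 m⁴.
τ_max = T·r/J = 70.60 × 0.0107 / 2.059×10^-8 = 3.669×10^7 Pa.

36700 kPa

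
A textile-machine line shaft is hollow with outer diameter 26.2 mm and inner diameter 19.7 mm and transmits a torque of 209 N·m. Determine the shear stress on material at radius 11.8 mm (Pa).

7.84e7 Pa

J = π(d_o⁴ − d_i⁴)/32 = π(0.0262⁴ − 0.0197⁴)/32 = 3.147×10^-8 m⁴.
Shear stress varies linearly with radius: τ = T·r/J = 209.0 × 0.0118 / 3.147×10^-8 = 7.836×10^7 Pa.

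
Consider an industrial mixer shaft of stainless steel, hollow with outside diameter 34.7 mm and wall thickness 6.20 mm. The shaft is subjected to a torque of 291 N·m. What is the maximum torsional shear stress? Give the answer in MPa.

J = π(d_o⁴ − d_i⁴)/32 = π(0.0347⁴ − 0.0223⁴)/32 = 1.181×10^-7 m⁴.
τ_max = T·r/J = 291.0 × 0.0174 / 1.181×10^-7 = 4.277×10^7 Pa.

42.8 MPa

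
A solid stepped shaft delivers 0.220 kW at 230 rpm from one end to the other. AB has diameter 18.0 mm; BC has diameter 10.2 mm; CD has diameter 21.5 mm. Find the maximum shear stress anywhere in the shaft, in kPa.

ω = 2π·230/60 = 24.09 rad/s, so T = P/ω = 0.220×10³ / 24.09 = 9.134 N·m.
Under the same torque, τ_max = 16T/(πd³) is largest where d is smallest — segment BC (d = 10.2 mm).
τ_max = 16·9.134/(π·(0.0102)³) = 4.384×10^7 Pa.

43800 kPa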